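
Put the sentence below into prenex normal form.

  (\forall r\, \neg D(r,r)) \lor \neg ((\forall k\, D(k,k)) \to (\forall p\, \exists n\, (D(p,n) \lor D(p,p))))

First replace A → B with ¬A ∨ B.
  (\forall r\, \neg D(r,r)) \lor \neg (\neg (\forall k\, D(k,k)) \lor (\forall p\, \exists n\, (D(p,n) \lor D(p,p))))
Drive negations inward (¬∀x A ≡ ∃x ¬A, ¬∃x A ≡ ∀x ¬A, De Morgan for ∧/∨):
  (\forall r\, \neg D(r,r)) \lor (\forall k\, D(k,k)) \land (\exists p\, \forall n\, (\neg D(p,n) \land \neg D(p,p)))
Pull the quantifiers to the front (each side's bound variable is not free in the other side):
  \forall r\, \forall k\, \exists p\, \forall n\, (\neg D(r,r) \lor D(k,k) \land \neg D(p,n) \land \neg D(p,p))

\forall r\, \forall k\, \exists p\, \forall n\, (\neg D(r,r) \lor D(k,k) \land \neg D(p,n) \land \neg D(p,p))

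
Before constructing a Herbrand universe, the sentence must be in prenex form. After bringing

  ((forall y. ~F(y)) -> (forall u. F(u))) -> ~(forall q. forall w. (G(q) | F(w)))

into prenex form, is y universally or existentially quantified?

universal

Rewrite implications/biconditionals: A → B as ¬A ∨ B.
  ~(~(forall y. ~F(y)) | (forall u. F(u))) | ~(forall q. forall w. (G(q) | F(w)))
Move each ¬ inward, flipping quantifiers it crosses:
  (forall y. ~F(y)) & (exists u. ~F(u)) | (exists q. exists w. (~G(q) & ~F(w)))
Extract every quantifier outward, since the variables are now distinct and don't occur free across branches:
  forall y. exists u. exists q. exists w. (~F(y) & ~F(u) | ~G(q) & ~F(w))
The quantifier forall y sits under an even number of negations (counting the antecedent side of each →), so it remains universal.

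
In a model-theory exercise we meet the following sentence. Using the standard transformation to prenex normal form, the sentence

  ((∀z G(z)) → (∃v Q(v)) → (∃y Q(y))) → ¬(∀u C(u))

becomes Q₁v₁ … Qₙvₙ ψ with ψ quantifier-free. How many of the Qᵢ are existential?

2

Eliminate → and ↔ using ¬ and ∨.
  ¬(¬(∀z G(z)) ∨ ¬(∃v Q(v)) ∨ (∃y Q(y))) ∨ ¬(∀u C(u))
Drive negations inward (¬∀x A ≡ ∃x ¬A, ¬∃x A ≡ ∀x ¬A, De Morgan for ∧/∨):
  (∀z G(z)) ∧ (∃v Q(v)) ∧ (∀y ¬Q(y)) ∨ (∃u ¬C(u))
All bound variables are already distinct, so no renaming is needed.
Extract every quantifier outward, since the variables are now distinct and don't occur free across branches:
  ∀z ∃v ∀y ∃u (G(z) ∧ Q(v) ∧ ¬Q(y) ∨ ¬C(u))
The prefix is ∀z ∃v ∀y ∃u: 2 universal, 2 existential.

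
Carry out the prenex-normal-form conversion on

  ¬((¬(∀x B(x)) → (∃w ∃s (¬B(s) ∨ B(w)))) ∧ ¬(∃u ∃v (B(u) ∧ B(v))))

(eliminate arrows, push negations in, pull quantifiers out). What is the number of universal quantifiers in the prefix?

2

Eliminate → and ↔ using ¬ and ∨.
  ¬((¬¬(∀x B(x)) ∨ (∃w ∃s (¬B(s) ∨ B(w)))) ∧ ¬(∃u ∃v (B(u) ∧ B(v))))
Push ¬ through the quantifiers and connectives to reach negation normal form:
  (∃x ¬B(x)) ∧ (∀w ∀s (B(s) ∧ ¬B(w))) ∨ (∃u ∃v (B(u) ∧ B(v)))
All bound variables are already distinct, so no renaming is needed.
Finally move all quantifiers to the prefix:
  ∃x ∀w ∀s ∃u ∃v (¬B(x) ∧ B(s) ∧ ¬B(w) ∨ B(u) ∧ B(v))
The prefix is ∃x ∀w ∀s ∃u ∃v: 2 universal, 3 existential.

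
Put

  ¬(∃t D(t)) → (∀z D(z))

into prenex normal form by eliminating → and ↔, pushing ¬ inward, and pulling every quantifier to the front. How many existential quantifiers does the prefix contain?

Eliminate → and ↔ using ¬ and ∨.
  ¬¬(∃t D(t)) ∨ (∀z D(z))
Push ¬ through the quantifiers and connectives to reach negation normal form:
  (∃t D(t)) ∨ (∀z D(z))
All bound variables are already distinct, so no renaming is needed.
Extract every quantifier outward, since the variables are now distinct and don't occur free across branches:
  ∃t ∀z (D(t) ∨ D(z))
The prefix is ∃t ∀z: 1 universal, 1 existential.

1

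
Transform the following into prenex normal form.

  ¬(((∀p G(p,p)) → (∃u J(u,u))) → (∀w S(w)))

∃p ∃u ∃w ((¬G(p,p) ∨ J(u,u)) ∧ ¬S(w))

Eliminate → and ↔ using ¬ and ∨.
  ¬(¬(¬(∀p G(p,p)) ∨ (∃u J(u,u))) ∨ (∀w S(w)))
Push ¬ through the quantifiers and connectives to reach negation normal form:
  ((∃p ¬G(p,p)) ∨ (∃u J(u,u))) ∧ (∃w ¬S(w))
All bound variables are already distinct, so no renaming is needed.
Finally move all quantifiers to the prefix:
  ∃p ∃u ∃w ((¬G(p,p) ∨ J(u,u)) ∧ ¬S(w))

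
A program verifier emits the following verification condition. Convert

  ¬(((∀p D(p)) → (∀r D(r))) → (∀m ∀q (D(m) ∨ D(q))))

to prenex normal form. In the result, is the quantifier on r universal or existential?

Eliminate → and ↔ using ¬ and ∨.
  ¬(¬(¬(∀p D(p)) ∨ (∀r D(r))) ∨ (∀m ∀q (D(m) ∨ D(q))))
Drive negations inward (¬∀x A ≡ ∃x ¬A, ¬∃x A ≡ ∀x ¬A, De Morgan for ∧/∨):
  ((∃p ¬D(p)) ∨ (∀r D(r))) ∧ (∃m ∃q (¬D(m) ∧ ¬D(q)))
Pull the quantifiers to the front (each side's bound variable is not free in the other side):
  ∃p ∀r ∃m ∃q ((¬D(p) ∨ D(r)) ∧ ¬D(m) ∧ ¬D(q))
The quantifier ∀r sits under an even number of negations (counting the antecedent side of each →), so it remains universal.

universal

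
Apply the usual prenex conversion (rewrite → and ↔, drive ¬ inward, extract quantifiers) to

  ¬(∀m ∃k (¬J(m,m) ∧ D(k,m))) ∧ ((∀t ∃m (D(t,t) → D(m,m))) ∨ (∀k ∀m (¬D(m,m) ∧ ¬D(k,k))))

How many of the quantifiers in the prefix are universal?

4

Eliminate → and ↔ using ¬ and ∨.
  ¬(∀m ∃k (¬J(m,m) ∧ D(k,m))) ∧ ((∀t ∃m (¬D(t,t) ∨ D(m,m))) ∨ (∀k ∀m (¬D(m,m) ∧ ¬D(k,k))))
Drive negations inward (¬∀x A ≡ ∃x ¬A, ¬∃x A ≡ ∀x ¬A, De Morgan for ∧/∨):
  (∃m ∀k (J(m,m) ∨ ¬D(k,m))) ∧ ((∀t ∃m (¬D(t,t) ∨ D(m,m))) ∨ (∀k ∀m (¬D(m,m) ∧ ¬D(k,k))))
Standardize variables apart so no two quantifiers bind the same name: m↦b, k↦w1, m↦a.
  (∃m ∀k (J(m,m) ∨ ¬D(k,m))) ∧ ((∀t ∃b (¬D(t,t) ∨ D(b,b))) ∨ (∀w1 ∀a (¬D(a,a) ∧ ¬D(w1,w1))))
Pull the quantifiers to the front (each side's bound variable is not free in the other side):
  ∃m ∀k ∀t ∃b ∀w1 ∀a ((J(m,m) ∨ ¬D(k,m)) ∧ (¬D(t,t) ∨ D(b,b) ∨ ¬D(a,a) ∧ ¬D(w1,w1)))
The prefix is ∃m ∀k ∀t ∃b ∀w1 ∀a: 4 universal, 2 existential.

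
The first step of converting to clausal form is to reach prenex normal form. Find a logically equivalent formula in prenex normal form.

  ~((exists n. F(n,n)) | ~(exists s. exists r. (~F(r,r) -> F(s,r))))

Rewrite implications/biconditionals: A → B as ¬A ∨ B.
  ~((exists n. F(n,n)) | ~(exists s. exists r. (~~F(r,r) | F(s,r))))
Drive negations inward (¬∀x A ≡ ∃x ¬A, ¬∃x A ≡ ∀x ¬A, De Morgan for ∧/∨):
  (forall n. ~F(n,n)) & (exists s. exists r. (F(r,r) | F(s,r)))
All bound variables are already distinct, so no renaming is needed.
Finally move all quantifiers to the prefix:
  forall n. exists s. exists r. (~F(n,n) & (F(r,r) | F(s,r)))

forall n. exists s. exists r. (~F(n,n) & (F(r,r) | F(s,r)))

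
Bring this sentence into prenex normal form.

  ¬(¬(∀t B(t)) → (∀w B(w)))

∃t ∃w (¬B(t) ∧ ¬B(w))

Rewrite implications/biconditionals: A → B as ¬A ∨ B.
  ¬(¬¬(∀t B(t)) ∨ (∀w B(w)))
Push ¬ through the quantifiers and connectives to reach negation normal form:
  (∃t ¬B(t)) ∧ (∃w ¬B(w))
All bound variables are already distinct, so no renaming is needed.
Extract every quantifier outward, since the variables are now distinct and don't occur free across branches:
  ∃t ∃w (¬B(t) ∧ ¬B(w))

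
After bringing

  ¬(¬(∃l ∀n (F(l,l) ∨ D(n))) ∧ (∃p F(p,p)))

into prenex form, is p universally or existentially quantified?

universal

Push ¬ through the quantifiers and connectives to reach negation normal form:
  (∃l ∀n (F(l,l) ∨ D(n))) ∨ (∀p ¬F(p,p))
All bound variables are already distinct, so no renaming is needed.
Finally move all quantifiers to the prefix:
  ∃l ∀n ∀p (F(l,l) ∨ D(n) ∨ ¬F(p,p))
The quantifier ∃p sits under an odd number of negations, so it flips to ∀p.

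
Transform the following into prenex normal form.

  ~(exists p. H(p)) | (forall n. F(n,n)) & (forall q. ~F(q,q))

forall p. forall n. forall q. (~H(p) | F(n,n) & ~F(q,q))

Drive negations inward (¬∀x A ≡ ∃x ¬A, ¬∃x A ≡ ∀x ¬A, De Morgan for ∧/∨):
  (forall p. ~H(p)) | (forall n. F(n,n)) & (forall q. ~F(q,q))
Finally move all quantifiers to the prefix:
  forall p. forall n. forall q. (~H(p) | F(n,n) & ~F(q,q))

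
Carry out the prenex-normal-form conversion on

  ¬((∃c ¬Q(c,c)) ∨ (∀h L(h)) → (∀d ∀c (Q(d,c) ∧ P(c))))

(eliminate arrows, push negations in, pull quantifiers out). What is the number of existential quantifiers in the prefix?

Eliminate → and ↔ using ¬ and ∨.
  ¬(¬((∃c ¬Q(c,c)) ∨ (∀h L(h))) ∨ (∀d ∀c (Q(d,c) ∧ P(c))))
Move each ¬ inward, flipping quantifiers it crosses:
  ((∃c ¬Q(c,c)) ∨ (∀h L(h))) ∧ (∃d ∃c (¬Q(d,c) ∨ ¬P(c)))
Rename bound variables to avoid capture: c↦x1.
  ((∃c ¬Q(c,c)) ∨ (∀h L(h))) ∧ (∃d ∃x1 (¬Q(d,x1) ∨ ¬P(x1)))
Pull the quantifiers to the front (each side's bound variable is not free in the other side):
  ∃c ∀h ∃d ∃x1 ((¬Q(c,c) ∨ L(h)) ∧ (¬Q(d,x1) ∨ ¬P(x1)))
The prefix is ∃c ∀h ∃d ∃x1: 1 universal, 3 existential.

3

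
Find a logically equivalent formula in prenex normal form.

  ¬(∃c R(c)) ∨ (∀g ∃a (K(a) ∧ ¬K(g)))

∀c ∀g ∃a (¬R(c) ∨ K(a) ∧ ¬K(g))

Move each ¬ inward, flipping quantifiers it crosses:
  (∀c ¬R(c)) ∨ (∀g ∃a (K(a) ∧ ¬K(g)))
Finally move all quantifiers to the prefix:
  ∀c ∀g ∃a (¬R(c) ∨ K(a) ∧ ¬K(g))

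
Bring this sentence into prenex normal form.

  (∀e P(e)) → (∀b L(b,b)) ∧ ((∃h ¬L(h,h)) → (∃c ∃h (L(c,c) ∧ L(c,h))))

First replace A → B with ¬A ∨ B.
  ¬(∀e P(e)) ∨ (∀b L(b,b)) ∧ (¬(∃h ¬L(h,h)) ∨ (∃c ∃h (L(c,c) ∧ L(c,h))))
Drive negations inward (¬∀x A ≡ ∃x ¬A, ¬∃x A ≡ ∀x ¬A, De Morgan for ∧/∨):
  (∃e ¬P(e)) ∨ (∀b L(b,b)) ∧ ((∀h L(h,h)) ∨ (∃c ∃h (L(c,c) ∧ L(c,h))))
Give each quantifier a distinct variable: h↦a.
  (∃e ¬P(e)) ∨ (∀b L(b,b)) ∧ ((∀h L(h,h)) ∨ (∃c ∃a (L(c,c) ∧ L(c,a))))
Finally move all quantifiers to the prefix:
  ∃e ∀b ∀h ∃c ∃a (¬P(e) ∨ L(b,b) ∧ (L(h,h) ∨ L(c,c) ∧ L(c,a)))

∃e ∀b ∀h ∃c ∃a (¬P(e) ∨ L(b,b) ∧ (L(h,h) ∨ L(c,c) ∧ L(c,a)))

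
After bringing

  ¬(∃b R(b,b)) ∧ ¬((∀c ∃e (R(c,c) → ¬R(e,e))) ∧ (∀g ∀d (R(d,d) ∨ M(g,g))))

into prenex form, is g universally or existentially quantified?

First replace A → B with ¬A ∨ B.
  ¬(∃b R(b,b)) ∧ ¬((∀c ∃e (¬R(c,c) ∨ ¬R(e,e))) ∧ (∀g ∀d (R(d,d) ∨ M(g,g))))
Drive negations inward (¬∀x A ≡ ∃x ¬A, ¬∃x A ≡ ∀x ¬A, De Morgan for ∧/∨):
  (∀b ¬R(b,b)) ∧ ((∃c ∀e (R(c,c) ∧ R(e,e))) ∨ (∃g ∃d (¬R(d,d) ∧ ¬M(g,g))))
Pull the quantifiers to the front (each side's bound variable is not free in the other side):
  ∀b ∃c ∀e ∃g ∃d (¬R(b,b) ∧ (R(c,c) ∧ R(e,e) ∨ ¬R(d,d) ∧ ¬M(g,g)))
The quantifier ∀g sits under an odd number of negations (counting the antecedent side of each →), so it flips to ∃g.

existential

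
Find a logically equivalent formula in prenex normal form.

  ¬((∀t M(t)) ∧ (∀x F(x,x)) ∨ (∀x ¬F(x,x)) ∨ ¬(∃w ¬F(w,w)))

∃t ∃x ∃y ∃w ((¬M(t) ∨ ¬F(x,x)) ∧ F(y,y) ∧ ¬F(w,w))

Drive negations inward (¬∀x A ≡ ∃x ¬A, ¬∃x A ≡ ∀x ¬A, De Morgan for ∧/∨):
  ((∃t ¬M(t)) ∨ (∃x ¬F(x,x))) ∧ (∃x F(x,x)) ∧ (∃w ¬F(w,w))
Give each quantifier a distinct variable: x↦y.
  ((∃t ¬M(t)) ∨ (∃x ¬F(x,x))) ∧ (∃y F(y,y)) ∧ (∃w ¬F(w,w))
Finally move all quantifiers to the prefix:
  ∃t ∃x ∃y ∃w ((¬M(t) ∨ ¬F(x,x)) ∧ F(y,y) ∧ ¬F(w,w))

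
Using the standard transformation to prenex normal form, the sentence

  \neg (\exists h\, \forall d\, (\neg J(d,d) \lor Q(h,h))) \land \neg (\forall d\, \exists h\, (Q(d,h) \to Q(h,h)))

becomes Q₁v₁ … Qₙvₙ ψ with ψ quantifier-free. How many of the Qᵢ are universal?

2

Eliminate → and ↔ using ¬ and ∨.
  \neg (\exists h\, \forall d\, (\neg J(d,d) \lor Q(h,h))) \land \neg (\forall d\, \exists h\, (\neg Q(d,h) \lor Q(h,h)))
Move each ¬ inward, flipping quantifiers it crosses:
  (\forall h\, \exists d\, (J(d,d) \land \neg Q(h,h))) \land (\exists d\, \forall h\, (Q(d,h) \land \neg Q(h,h)))
Standardize variables apart so no two quantifiers bind the same name: d↦x1, h↦y1.
  (\forall h\, \exists d\, (J(d,d) \land \neg Q(h,h))) \land (\exists x1\, \forall y1\, (Q(x1,y1) \land \neg Q(y1,y1)))
Extract every quantifier outward, since the variables are now distinct and don't occur free across branches:
  \forall h\, \exists d\, \exists x1\, \forall y1\, (J(d,d) \land \neg Q(h,h) \land Q(x1,y1) \land \neg Q(y1,y1))
The prefix is \forall h \exists d \exists x1 \forall y1: 2 universal, 2 existential.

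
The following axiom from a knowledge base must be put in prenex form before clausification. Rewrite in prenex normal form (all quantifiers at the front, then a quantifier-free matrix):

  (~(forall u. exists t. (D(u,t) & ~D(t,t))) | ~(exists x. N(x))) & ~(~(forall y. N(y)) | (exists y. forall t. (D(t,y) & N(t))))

exists u. forall t. forall x. forall y. forall c. exists v1. ((~D(u,t) | D(t,t) | ~N(x)) & N(y) & (~D(v1,c) | ~N(v1)))

Drive negations inward (¬∀x A ≡ ∃x ¬A, ¬∃x A ≡ ∀x ¬A, De Morgan for ∧/∨):
  ((exists u. forall t. (~D(u,t) | D(t,t))) | (forall x. ~N(x))) & (forall y. N(y)) & (forall y. exists t. (~D(t,y) | ~N(t)))
Standardize variables apart so no two quantifiers bind the same name: y↦c, t↦v1.
  ((exists u. forall t. (~D(u,t) | D(t,t))) | (forall x. ~N(x))) & (forall y. N(y)) & (forall c. exists v1. (~D(v1,c) | ~N(v1)))
Finally move all quantifiers to the prefix:
  exists u. forall t. forall x. forall y. forall c. exists v1. ((~D(u,t) | D(t,t) | ~N(x)) & N(y) & (~D(v1,c) | ~N(v1)))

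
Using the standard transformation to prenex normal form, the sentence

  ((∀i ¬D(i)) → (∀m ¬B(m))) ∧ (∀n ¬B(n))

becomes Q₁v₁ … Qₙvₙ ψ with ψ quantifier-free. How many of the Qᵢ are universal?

Rewrite implications/biconditionals: A → B as ¬A ∨ B.
  (¬(∀i ¬D(i)) ∨ (∀m ¬B(m))) ∧ (∀n ¬B(n))
Drive negations inward (¬∀x A ≡ ∃x ¬A, ¬∃x A ≡ ∀x ¬A, De Morgan for ∧/∨):
  ((∃i D(i)) ∨ (∀m ¬B(m))) ∧ (∀n ¬B(n))
All bound variables are already distinct, so no renaming is needed.
Extract every quantifier outward, since the variables are now distinct and don't occur free across branches:
  ∃i ∀m ∀n ((D(i) ∨ ¬B(m)) ∧ ¬B(n))
The prefix is ∃i ∀m ∀n: 2 universal, 1 existential.

2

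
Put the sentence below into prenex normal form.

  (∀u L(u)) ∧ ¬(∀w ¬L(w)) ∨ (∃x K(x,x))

∀u ∃w ∃x (L(u) ∧ L(w) ∨ K(x,x))

Drive negations inward (¬∀x A ≡ ∃x ¬A, ¬∃x A ≡ ∀x ¬A, De Morgan for ∧/∨):
  (∀u L(u)) ∧ (∃w L(w)) ∨ (∃x K(x,x))
All bound variables are already distinct, so no renaming is needed.
Pull the quantifiers to the front (each side's bound variable is not free in the other side):
  ∀u ∃w ∃x (L(u) ∧ L(w) ∨ K(x,x))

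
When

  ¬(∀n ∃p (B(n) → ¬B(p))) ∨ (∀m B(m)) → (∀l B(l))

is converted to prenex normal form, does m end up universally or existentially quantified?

Eliminate → and ↔ using ¬ and ∨.
  ¬(¬(∀n ∃p (¬B(n) ∨ ¬B(p))) ∨ (∀m B(m))) ∨ (∀l B(l))
Drive negations inward (¬∀x A ≡ ∃x ¬A, ¬∃x A ≡ ∀x ¬A, De Morgan for ∧/∨):
  (∀n ∃p (¬B(n) ∨ ¬B(p))) ∧ (∃m ¬B(m)) ∨ (∀l B(l))
All bound variables are already distinct, so no renaming is needed.
Finally move all quantifiers to the prefix:
  ∀n ∃p ∃m ∀l ((¬B(n) ∨ ¬B(p)) ∧ ¬B(m) ∨ B(l))
The quantifier ∀m sits under an odd number of negations (counting the antecedent side of each →), so it flips to ∃m.

existential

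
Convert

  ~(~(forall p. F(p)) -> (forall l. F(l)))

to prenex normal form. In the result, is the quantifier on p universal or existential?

Rewrite implications/biconditionals: A → B as ¬A ∨ B.
  ~(~~(forall p. F(p)) | (forall l. F(l)))
Push ¬ through the quantifiers and connectives to reach negation normal form:
  (exists p. ~F(p)) & (exists l. ~F(l))
All bound variables are already distinct, so no renaming is needed.
Finally move all quantifiers to the prefix:
  exists p. exists l. (~F(p) & ~F(l))
The quantifier forall p sits under an odd number of negations (counting the antecedent side of each →), so it flips to exists p.

existential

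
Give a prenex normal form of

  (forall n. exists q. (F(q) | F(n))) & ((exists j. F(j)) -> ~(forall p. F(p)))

forall n. exists q. forall j. exists p. ((F(q) | F(n)) & (~F(j) | ~F(p)))

Rewrite implications/biconditionals: A → B as ¬A ∨ B.
  (forall n. exists q. (F(q) | F(n))) & (~(exists j. F(j)) | ~(forall p. F(p)))
Move each ¬ inward, flipping quantifiers it crosses:
  (forall n. exists q. (F(q) | F(n))) & ((forall j. ~F(j)) | (exists p. ~F(p)))
Extract every quantifier outward, since the variables are now distinct and don't occur free across branches:
  forall n. exists q. forall j. exists p. ((F(q) | F(n)) & (~F(j) | ~F(p)))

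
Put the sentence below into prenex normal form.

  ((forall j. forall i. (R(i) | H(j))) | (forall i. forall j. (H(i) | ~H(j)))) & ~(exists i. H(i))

Move each ¬ inward, flipping quantifiers it crosses:
  ((forall j. forall i. (R(i) | H(j))) | (forall i. forall j. (H(i) | ~H(j)))) & (forall i. ~H(i))
Rename bound variables to avoid capture: i↦z, j↦s, i↦w.
  ((forall j. forall i. (R(i) | H(j))) | (forall z. forall s. (H(z) | ~H(s)))) & (forall w. ~H(w))
Finally move all quantifiers to the prefix:
  forall j. forall i. forall z. forall s. forall w. ((R(i) | H(j) | H(z) | ~H(s)) & ~H(w))

forall j. forall i. forall z. forall s. forall w. ((R(i) | H(j) | H(z) | ~H(s)) & ~H(w))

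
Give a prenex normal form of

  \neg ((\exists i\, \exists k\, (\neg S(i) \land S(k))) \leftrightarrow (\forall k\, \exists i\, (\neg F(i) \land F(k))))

Eliminate → and ↔ using ¬ and ∨; A ↔ B as (¬A ∨ B) ∧ (¬B ∨ A).
  \neg ((\neg (\exists i\, \exists k\, (\neg S(i) \land S(k))) \lor (\forall k\, \exists i\, (\neg F(i) \land F(k)))) \land (\neg (\forall k\, \exists i\, (\neg F(i) \land F(k))) \lor (\exists i\, \exists k\, (\neg S(i) \land S(k)))))
Move each ¬ inward, flipping quantifiers it crosses:
  (\exists i\, \exists k\, (\neg S(i) \land S(k))) \land (\exists k\, \forall i\, (F(i) \lor \neg F(k))) \lor (\forall k\, \exists i\, (\neg F(i) \land F(k))) \land (\forall i\, \forall k\, (S(i) \lor \neg S(k)))
Give each quantifier a distinct variable: k↦x1, i↦p, k↦z1, i↦b, i↦u, k↦s.
  (\exists i\, \exists k\, (\neg S(i) \land S(k))) \land (\exists x1\, \forall p\, (F(p) \lor \neg F(x1))) \lor (\forall z1\, \exists b\, (\neg F(b) \land F(z1))) \land (\forall u\, \forall s\, (S(u) \lor \neg S(s)))
Extract every quantifier outward, since the variables are now distinct and don't occur free across branches:
  \exists i\, \exists k\, \exists x1\, \forall p\, \forall z1\, \exists b\, \forall u\, \forall s\, (\neg S(i) \land S(k) \land (F(p) \lor \neg F(x1)) \lor \neg F(b) \land F(z1) \land (S(u) \lor \neg S(s)))

\exists i\, \exists k\, \exists x1\, \forall p\, \forall z1\, \exists b\, \forall u\, \forall s\, (\neg S(i) \land S(k) \land (F(p) \lor \neg F(x1)) \lor \neg F(b) \land F(z1) \land (S(u) \lor \neg S(s)))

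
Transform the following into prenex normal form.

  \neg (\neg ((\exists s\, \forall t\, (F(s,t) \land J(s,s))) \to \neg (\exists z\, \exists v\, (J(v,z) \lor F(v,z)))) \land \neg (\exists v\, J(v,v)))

First replace A → B with ¬A ∨ B.
  \neg (\neg (\neg (\exists s\, \forall t\, (F(s,t) \land J(s,s))) \lor \neg (\exists z\, \exists v\, (J(v,z) \lor F(v,z)))) \land \neg (\exists v\, J(v,v)))
Push ¬ through the quantifiers and connectives to reach negation normal form:
  (\forall s\, \exists t\, (\neg F(s,t) \lor \neg J(s,s))) \lor (\forall z\, \forall v\, (\neg J(v,z) \land \neg F(v,z))) \lor (\exists v\, J(v,v))
Rename bound variables to avoid capture: v↦u1.
  (\forall s\, \exists t\, (\neg F(s,t) \lor \neg J(s,s))) \lor (\forall z\, \forall v\, (\neg J(v,z) \land \neg F(v,z))) \lor (\exists u1\, J(u1,u1))
Finally move all quantifiers to the prefix:
  \forall s\, \exists t\, \forall z\, \forall v\, \exists u1\, (\neg F(s,t) \lor \neg J(s,s) \lor \neg J(v,z) \land \neg F(v,z) \lor J(u1,u1))

\forall s\, \exists t\, \forall z\, \forall v\, \exists u1\, (\neg F(s,t) \lor \neg J(s,s) \lor \neg J(v,z) \land \neg F(v,z) \lor J(u1,u1))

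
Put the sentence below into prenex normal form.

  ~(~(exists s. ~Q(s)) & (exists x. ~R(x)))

exists s. forall x. (~Q(s) | R(x))

Move each ¬ inward, flipping quantifiers it crosses:
  (exists s. ~Q(s)) | (forall x. R(x))
All bound variables are already distinct, so no renaming is needed.
Finally move all quantifiers to the prefix:
  exists s. forall x. (~Q(s) | R(x))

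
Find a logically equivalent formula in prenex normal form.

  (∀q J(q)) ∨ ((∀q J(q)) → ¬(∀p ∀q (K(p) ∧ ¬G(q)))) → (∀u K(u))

Rewrite implications/biconditionals: A → B as ¬A ∨ B.
  ¬((∀q J(q)) ∨ ¬(∀q J(q)) ∨ ¬(∀p ∀q (K(p) ∧ ¬G(q)))) ∨ (∀u K(u))
Move each ¬ inward, flipping quantifiers it crosses:
  (∃q ¬J(q)) ∧ (∀q J(q)) ∧ (∀p ∀q (K(p) ∧ ¬G(q))) ∨ (∀u K(u))
Standardize variables apart so no two quantifiers bind the same name: q↦c, q↦t.
  (∃q ¬J(q)) ∧ (∀c J(c)) ∧ (∀p ∀t (K(p) ∧ ¬G(t))) ∨ (∀u K(u))
Extract every quantifier outward, since the variables are now distinct and don't occur free across branches:
  ∃q ∀c ∀p ∀t ∀u (¬J(q) ∧ J(c) ∧ K(p) ∧ ¬G(t) ∨ K(u))

∃q ∀c ∀p ∀t ∀u (¬J(q) ∧ J(c) ∧ K(p) ∧ ¬G(t) ∨ K(u))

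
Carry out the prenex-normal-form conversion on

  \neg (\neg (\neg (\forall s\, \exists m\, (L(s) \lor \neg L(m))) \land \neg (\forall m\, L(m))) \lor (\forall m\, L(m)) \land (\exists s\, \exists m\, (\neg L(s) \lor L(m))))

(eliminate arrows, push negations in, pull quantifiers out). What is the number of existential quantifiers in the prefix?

Push ¬ through the quantifiers and connectives to reach negation normal form:
  (\exists s\, \forall m\, (\neg L(s) \land L(m))) \land (\exists m\, \neg L(m)) \land ((\exists m\, \neg L(m)) \lor (\forall s\, \forall m\, (L(s) \land \neg L(m))))
Give each quantifier a distinct variable: m↦y1, m↦y, s↦z1, m↦u.
  (\exists s\, \forall m\, (\neg L(s) \land L(m))) \land (\exists y1\, \neg L(y1)) \land ((\exists y\, \neg L(y)) \lor (\forall z1\, \forall u\, (L(z1) \land \neg L(u))))
Finally move all quantifiers to the prefix:
  \exists s\, \forall m\, \exists y1\, \exists y\, \forall z1\, \forall u\, (\neg L(s) \land L(m) \land \neg L(y1) \land (\neg L(y) \lor L(z1) \land \neg L(u)))
The prefix is \exists s \forall m \exists y1 \exists y \forall z1 \forall u: 3 universal, 3 existential.

3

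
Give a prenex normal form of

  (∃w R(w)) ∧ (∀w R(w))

∃w ∀y1 (R(w) ∧ R(y1))

Give each quantifier a distinct variable: w↦y1.
  (∃w R(w)) ∧ (∀y1 R(y1))
Extract every quantifier outward, since the variables are now distinct and don't occur free across branches:
  ∃w ∀y1 (R(w) ∧ R(y1))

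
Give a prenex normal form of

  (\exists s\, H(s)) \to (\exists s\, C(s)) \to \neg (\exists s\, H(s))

\forall s\, \forall w\, \forall z\, (\neg H(s) \lor \neg C(w) \lor \neg H(z))

Rewrite implications/biconditionals: A → B as ¬A ∨ B.
  \neg (\exists s\, H(s)) \lor \neg (\exists s\, C(s)) \lor \neg (\exists s\, H(s))
Move each ¬ inward, flipping quantifiers it crosses:
  (\forall s\, \neg H(s)) \lor (\forall s\, \neg C(s)) \lor (\forall s\, \neg H(s))
Give each quantifier a distinct variable: s↦w, s↦z.
  (\forall s\, \neg H(s)) \lor (\forall w\, \neg C(w)) \lor (\forall z\, \neg H(z))
Extract every quantifier outward, since the variables are now distinct and don't occur free across branches:
  \forall s\, \forall w\, \forall z\, (\neg H(s) \lor \neg C(w) \lor \neg H(z))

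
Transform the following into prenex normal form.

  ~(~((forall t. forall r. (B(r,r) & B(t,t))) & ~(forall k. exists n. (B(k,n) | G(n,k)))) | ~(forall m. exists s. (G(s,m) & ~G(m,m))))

forall t. forall r. exists k. forall n. forall m. exists s. (B(r,r) & B(t,t) & ~B(k,n) & ~G(n,k) & G(s,m) & ~G(m,m))

Push ¬ through the quantifiers and connectives to reach negation normal form:
  (forall t. forall r. (B(r,r) & B(t,t))) & (exists k. forall n. (~B(k,n) & ~G(n,k))) & (forall m. exists s. (G(s,m) & ~G(m,m)))
Pull the quantifiers to the front (each side's bound variable is not free in the other side):
  forall t. forall r. exists k. forall n. forall m. exists s. (B(r,r) & B(t,t) & ~B(k,n) & ~G(n,k) & G(s,m) & ~G(m,m))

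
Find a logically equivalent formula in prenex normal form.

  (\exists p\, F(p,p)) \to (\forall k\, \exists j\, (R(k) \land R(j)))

\forall p\, \forall k\, \exists j\, (\neg F(p,p) \lor R(k) \land R(j))

Eliminate → and ↔ using ¬ and ∨.
  \neg (\exists p\, F(p,p)) \lor (\forall k\, \exists j\, (R(k) \land R(j)))
Push ¬ through the quantifiers and connectives to reach negation normal form:
  (\forall p\, \neg F(p,p)) \lor (\forall k\, \exists j\, (R(k) \land R(j)))
Finally move all quantifiers to the prefix:
  \forall p\, \forall k\, \exists j\, (\neg F(p,p) \lor R(k) \land R(j))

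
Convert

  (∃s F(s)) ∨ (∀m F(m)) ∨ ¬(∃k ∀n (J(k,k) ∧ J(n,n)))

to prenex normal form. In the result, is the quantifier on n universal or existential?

existential

Push ¬ through the quantifiers and connectives to reach negation normal form:
  (∃s F(s)) ∨ (∀m F(m)) ∨ (∀k ∃n (¬J(k,k) ∨ ¬J(n,n)))
Finally move all quantifiers to the prefix:
  ∃s ∀m ∀k ∃n (F(s) ∨ F(m) ∨ ¬J(k,k) ∨ ¬J(n,n))
The quantifier ∀n sits under an odd number of negations, so it flips to ∃n.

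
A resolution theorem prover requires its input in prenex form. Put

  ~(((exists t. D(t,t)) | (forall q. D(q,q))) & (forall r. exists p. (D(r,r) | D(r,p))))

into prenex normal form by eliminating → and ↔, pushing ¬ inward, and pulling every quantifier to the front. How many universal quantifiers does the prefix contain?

Push ¬ through the quantifiers and connectives to reach negation normal form:
  (forall t. ~D(t,t)) & (exists q. ~D(q,q)) | (exists r. forall p. (~D(r,r) & ~D(r,p)))
All bound variables are already distinct, so no renaming is needed.
Extract every quantifier outward, since the variables are now distinct and don't occur free across branches:
  forall t. exists q. exists r. forall p. (~D(t,t) & ~D(q,q) | ~D(r,r) & ~D(r,p))
The prefix is forall t exists q exists r forall p: 2 universal, 2 existential.

2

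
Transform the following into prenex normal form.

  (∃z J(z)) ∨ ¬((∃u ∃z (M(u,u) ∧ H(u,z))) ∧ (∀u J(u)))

∃z ∀u ∀w ∃r (J(z) ∨ ¬M(u,u) ∨ ¬H(u,w) ∨ ¬J(r))

Push ¬ through the quantifiers and connectives to reach negation normal form:
  (∃z J(z)) ∨ (∀u ∀z (¬M(u,u) ∨ ¬H(u,z))) ∨ (∃u ¬J(u))
Rename bound variables to avoid capture: z↦w, u↦r.
  (∃z J(z)) ∨ (∀u ∀w (¬M(u,u) ∨ ¬H(u,w))) ∨ (∃r ¬J(r))
Pull the quantifiers to the front (each side's bound variable is not free in the other side):
  ∃z ∀u ∀w ∃r (J(z) ∨ ¬M(u,u) ∨ ¬H(u,w) ∨ ¬J(r))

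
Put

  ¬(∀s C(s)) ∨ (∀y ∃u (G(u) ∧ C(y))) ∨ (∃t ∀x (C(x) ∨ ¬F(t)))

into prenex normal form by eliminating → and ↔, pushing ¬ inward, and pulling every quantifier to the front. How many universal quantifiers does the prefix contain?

Move each ¬ inward, flipping quantifiers it crosses:
  (∃s ¬C(s)) ∨ (∀y ∃u (G(u) ∧ C(y))) ∨ (∃t ∀x (C(x) ∨ ¬F(t)))
All bound variables are already distinct, so no renaming is needed.
Extract every quantifier outward, since the variables are now distinct and don't occur free across branches:
  ∃s ∀y ∃u ∃t ∀x (¬C(s) ∨ G(u) ∧ C(y) ∨ C(x) ∨ ¬F(t))
The prefix is ∃s ∀y ∃u ∃t ∀x: 2 universal, 3 existential.

2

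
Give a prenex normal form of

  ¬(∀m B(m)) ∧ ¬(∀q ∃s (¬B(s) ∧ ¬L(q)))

∃m ∃q ∀s (¬B(m) ∧ (B(s) ∨ L(q)))

Move each ¬ inward, flipping quantifiers it crosses:
  (∃m ¬B(m)) ∧ (∃q ∀s (B(s) ∨ L(q)))
Pull the quantifiers to the front (each side's bound variable is not free in the other side):
  ∃m ∃q ∀s (¬B(m) ∧ (B(s) ∨ L(q)))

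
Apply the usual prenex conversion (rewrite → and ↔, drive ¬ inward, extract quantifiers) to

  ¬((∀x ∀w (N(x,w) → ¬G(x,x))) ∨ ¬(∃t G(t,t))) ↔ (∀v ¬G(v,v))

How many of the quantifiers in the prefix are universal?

Rewrite implications/biconditionals: A → B as ¬A ∨ B; A ↔ B as (¬A ∨ B) ∧ (¬B ∨ A).
  (¬¬((∀x ∀w (¬N(x,w) ∨ ¬G(x,x))) ∨ ¬(∃t G(t,t))) ∨ (∀v ¬G(v,v))) ∧ (¬(∀v ¬G(v,v)) ∨ ¬((∀x ∀w (¬N(x,w) ∨ ¬G(x,x))) ∨ ¬(∃t G(t,t))))
Push ¬ through the quantifiers and connectives to reach negation normal form:
  ((∀x ∀w (¬N(x,w) ∨ ¬G(x,x))) ∨ (∀t ¬G(t,t)) ∨ (∀v ¬G(v,v))) ∧ ((∃v G(v,v)) ∨ (∃x ∃w (N(x,w) ∧ G(x,x))) ∧ (∃t G(t,t)))
Rename bound variables to avoid capture: v↦p, x↦u1, w↦x1, t↦s.
  ((∀x ∀w (¬N(x,w) ∨ ¬G(x,x))) ∨ (∀t ¬G(t,t)) ∨ (∀v ¬G(v,v))) ∧ ((∃p G(p,p)) ∨ (∃u1 ∃x1 (N(u1,x1) ∧ G(u1,u1))) ∧ (∃s G(s,s)))
Finally move all quantifiers to the prefix:
  ∀x ∀w ∀t ∀v ∃p ∃u1 ∃x1 ∃s ((¬N(x,w) ∨ ¬G(x,x) ∨ ¬G(t,t) ∨ ¬G(v,v)) ∧ (G(p,p) ∨ N(u1,x1) ∧ G(u1,u1) ∧ G(s,s)))
The prefix is ∀x ∀w ∀t ∀v ∃p ∃u1 ∃x1 ∃s: 4 universal, 4 existential.

4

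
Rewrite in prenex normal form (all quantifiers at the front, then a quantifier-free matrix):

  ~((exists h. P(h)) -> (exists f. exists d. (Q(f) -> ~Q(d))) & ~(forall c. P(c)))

exists h. forall f. forall d. forall c. (P(h) & (Q(f) & Q(d) | P(c)))

Rewrite implications/biconditionals: A → B as ¬A ∨ B.
  ~(~(exists h. P(h)) | (exists f. exists d. (~Q(f) | ~Q(d))) & ~(forall c. P(c)))
Push ¬ through the quantifiers and connectives to reach negation normal form:
  (exists h. P(h)) & ((forall f. forall d. (Q(f) & Q(d))) | (forall c. P(c)))
Extract every quantifier outward, since the variables are now distinct and don't occur free across branches:
  exists h. forall f. forall d. forall c. (P(h) & (Q(f) & Q(d) | P(c)))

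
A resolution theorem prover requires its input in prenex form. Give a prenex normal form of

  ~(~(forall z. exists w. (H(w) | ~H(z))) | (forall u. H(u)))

forall z. exists w. exists u. ((H(w) | ~H(z)) & ~H(u))

Drive negations inward (¬∀x A ≡ ∃x ¬A, ¬∃x A ≡ ∀x ¬A, De Morgan for ∧/∨):
  (forall z. exists w. (H(w) | ~H(z))) & (exists u. ~H(u))
All bound variables are already distinct, so no renaming is needed.
Finally move all quantifiers to the prefix:
  forall z. exists w. exists u. ((H(w) | ~H(z)) & ~H(u))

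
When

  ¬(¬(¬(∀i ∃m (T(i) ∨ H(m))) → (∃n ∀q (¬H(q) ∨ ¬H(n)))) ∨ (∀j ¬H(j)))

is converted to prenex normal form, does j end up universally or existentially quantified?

existential

Eliminate → and ↔ using ¬ and ∨.
  ¬(¬(¬¬(∀i ∃m (T(i) ∨ H(m))) ∨ (∃n ∀q (¬H(q) ∨ ¬H(n)))) ∨ (∀j ¬H(j)))
Move each ¬ inward, flipping quantifiers it crosses:
  ((∀i ∃m (T(i) ∨ H(m))) ∨ (∃n ∀q (¬H(q) ∨ ¬H(n)))) ∧ (∃j H(j))
Pull the quantifiers to the front (each side's bound variable is not free in the other side):
  ∀i ∃m ∃n ∀q ∃j ((T(i) ∨ H(m) ∨ ¬H(q) ∨ ¬H(n)) ∧ H(j))
The quantifier ∀j sits under an odd number of negations (counting the antecedent side of each →), so it flips to ∃j.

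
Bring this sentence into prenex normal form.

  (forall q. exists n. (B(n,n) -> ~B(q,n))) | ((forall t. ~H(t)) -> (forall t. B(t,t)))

First replace A → B with ¬A ∨ B.
  (forall q. exists n. (~B(n,n) | ~B(q,n))) | ~(forall t. ~H(t)) | (forall t. B(t,t))
Drive negations inward (¬∀x A ≡ ∃x ¬A, ¬∃x A ≡ ∀x ¬A, De Morgan for ∧/∨):
  (forall q. exists n. (~B(n,n) | ~B(q,n))) | (exists t. H(t)) | (forall t. B(t,t))
Rename bound variables to avoid capture: t↦c.
  (forall q. exists n. (~B(n,n) | ~B(q,n))) | (exists t. H(t)) | (forall c. B(c,c))
Finally move all quantifiers to the prefix:
  forall q. exists n. exists t. forall c. (~B(n,n) | ~B(q,n) | H(t) | B(c,c))

forall q. exists n. exists t. forall c. (~B(n,n) | ~B(q,n) | H(t) | B(c,c))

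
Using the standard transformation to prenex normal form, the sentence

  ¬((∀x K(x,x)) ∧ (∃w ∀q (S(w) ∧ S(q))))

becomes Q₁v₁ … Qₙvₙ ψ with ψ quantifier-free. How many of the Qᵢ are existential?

2

Push ¬ through the quantifiers and connectives to reach negation normal form:
  (∃x ¬K(x,x)) ∨ (∀w ∃q (¬S(w) ∨ ¬S(q)))
All bound variables are already distinct, so no renaming is needed.
Extract every quantifier outward, since the variables are now distinct and don't occur free across branches:
  ∃x ∀w ∃q (¬K(x,x) ∨ ¬S(w) ∨ ¬S(q))
The prefix is ∃x ∀w ∃q: 1 universal, 2 existential.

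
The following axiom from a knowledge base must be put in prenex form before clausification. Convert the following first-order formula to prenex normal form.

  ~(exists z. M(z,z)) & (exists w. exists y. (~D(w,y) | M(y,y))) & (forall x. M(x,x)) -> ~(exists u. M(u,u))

exists z. forall w. forall y. exists x. forall u. (M(z,z) | D(w,y) & ~M(y,y) | ~M(x,x) | ~M(u,u))

Eliminate → and ↔ using ¬ and ∨.
  ~(~(exists z. M(z,z)) & (exists w. exists y. (~D(w,y) | M(y,y))) & (forall x. M(x,x))) | ~(exists u. M(u,u))
Drive negations inward (¬∀x A ≡ ∃x ¬A, ¬∃x A ≡ ∀x ¬A, De Morgan for ∧/∨):
  (exists z. M(z,z)) | (forall w. forall y. (D(w,y) & ~M(y,y))) | (exists x. ~M(x,x)) | (forall u. ~M(u,u))
All bound variables are already distinct, so no renaming is needed.
Pull the quantifiers to the front (each side's bound variable is not free in the other side):
  exists z. forall w. forall y. exists x. forall u. (M(z,z) | D(w,y) & ~M(y,y) | ~M(x,x) | ~M(u,u))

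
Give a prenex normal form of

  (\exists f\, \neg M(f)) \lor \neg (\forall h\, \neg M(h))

Drive negations inward (¬∀x A ≡ ∃x ¬A, ¬∃x A ≡ ∀x ¬A, De Morgan for ∧/∨):
  (\exists f\, \neg M(f)) \lor (\exists h\, M(h))
All bound variables are already distinct, so no renaming is needed.
Extract every quantifier outward, since the variables are now distinct and don't occur free across branches:
  \exists f\, \exists h\, (\neg M(f) \lor M(h))

\exists f\, \exists h\, (\neg M(f) \lor M(h))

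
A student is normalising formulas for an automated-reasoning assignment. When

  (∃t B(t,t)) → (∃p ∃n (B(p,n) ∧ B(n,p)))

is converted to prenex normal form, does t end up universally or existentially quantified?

universal

Eliminate → and ↔ using ¬ and ∨.
  ¬(∃t B(t,t)) ∨ (∃p ∃n (B(p,n) ∧ B(n,p)))
Move each ¬ inward, flipping quantifiers it crosses:
  (∀t ¬B(t,t)) ∨ (∃p ∃n (B(p,n) ∧ B(n,p)))
All bound variables are already distinct, so no renaming is needed.
Extract every quantifier outward, since the variables are now distinct and don't occur free across branches:
  ∀t ∃p ∃n (¬B(t,t) ∨ B(p,n) ∧ B(n,p))
The quantifier ∃t sits under an odd number of negations (counting the antecedent side of each →), so it flips to ∀t.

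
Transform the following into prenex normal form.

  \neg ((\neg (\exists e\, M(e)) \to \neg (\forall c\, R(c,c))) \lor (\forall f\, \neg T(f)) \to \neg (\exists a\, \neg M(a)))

\exists e\, \exists c\, \forall f\, \exists a\, ((M(e) \lor \neg R(c,c) \lor \neg T(f)) \land \neg M(a))

Rewrite implications/biconditionals: A → B as ¬A ∨ B.
  \neg (\neg (\neg \neg (\exists e\, M(e)) \lor \neg (\forall c\, R(c,c)) \lor (\forall f\, \neg T(f))) \lor \neg (\exists a\, \neg M(a)))
Move each ¬ inward, flipping quantifiers it crosses:
  ((\exists e\, M(e)) \lor (\exists c\, \neg R(c,c)) \lor (\forall f\, \neg T(f))) \land (\exists a\, \neg M(a))
Pull the quantifiers to the front (each side's bound variable is not free in the other side):
  \exists e\, \exists c\, \forall f\, \exists a\, ((M(e) \lor \neg R(c,c) \lor \neg T(f)) \land \neg M(a))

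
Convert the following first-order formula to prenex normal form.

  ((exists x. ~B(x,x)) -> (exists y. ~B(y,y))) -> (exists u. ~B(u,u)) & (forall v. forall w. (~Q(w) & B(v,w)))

First replace A → B with ¬A ∨ B.
  ~(~(exists x. ~B(x,x)) | (exists y. ~B(y,y))) | (exists u. ~B(u,u)) & (forall v. forall w. (~Q(w) & B(v,w)))
Drive negations inward (¬∀x A ≡ ∃x ¬A, ¬∃x A ≡ ∀x ¬A, De Morgan for ∧/∨):
  (exists x. ~B(x,x)) & (forall y. B(y,y)) | (exists u. ~B(u,u)) & (forall v. forall w. (~Q(w) & B(v,w)))
Finally move all quantifiers to the prefix:
  exists x. forall y. exists u. forall v. forall w. (~B(x,x) & B(y,y) | ~B(u,u) & ~Q(w) & B(v,w))

exists x. forall y. exists u. forall v. forall w. (~B(x,x) & B(y,y) | ~B(u,u) & ~Q(w) & B(v,w))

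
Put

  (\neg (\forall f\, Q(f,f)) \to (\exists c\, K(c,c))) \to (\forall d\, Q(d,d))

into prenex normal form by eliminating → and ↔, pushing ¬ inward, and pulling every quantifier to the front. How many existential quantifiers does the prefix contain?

1

Rewrite implications/biconditionals: A → B as ¬A ∨ B.
  \neg (\neg \neg (\forall f\, Q(f,f)) \lor (\exists c\, K(c,c))) \lor (\forall d\, Q(d,d))
Drive negations inward (¬∀x A ≡ ∃x ¬A, ¬∃x A ≡ ∀x ¬A, De Morgan for ∧/∨):
  (\exists f\, \neg Q(f,f)) \land (\forall c\, \neg K(c,c)) \lor (\forall d\, Q(d,d))
All bound variables are already distinct, so no renaming is needed.
Finally move all quantifiers to the prefix:
  \exists f\, \forall c\, \forall d\, (\neg Q(f,f) \land \neg K(c,c) \lor Q(d,d))
The prefix is \exists f \forall c \forall d: 2 universal, 1 existential.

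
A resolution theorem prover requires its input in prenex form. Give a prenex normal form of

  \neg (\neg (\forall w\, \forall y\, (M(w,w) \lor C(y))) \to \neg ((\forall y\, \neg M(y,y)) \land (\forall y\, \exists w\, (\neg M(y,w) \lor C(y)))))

Rewrite implications/biconditionals: A → B as ¬A ∨ B.
  \neg (\neg \neg (\forall w\, \forall y\, (M(w,w) \lor C(y))) \lor \neg ((\forall y\, \neg M(y,y)) \land (\forall y\, \exists w\, (\neg M(y,w) \lor C(y)))))
Drive negations inward (¬∀x A ≡ ∃x ¬A, ¬∃x A ≡ ∀x ¬A, De Morgan for ∧/∨):
  (\exists w\, \exists y\, (\neg M(w,w) \land \neg C(y))) \land (\forall y\, \neg M(y,y)) \land (\forall y\, \exists w\, (\neg M(y,w) \lor C(y)))
Rename bound variables to avoid capture: y↦v1, y↦c, w↦a.
  (\exists w\, \exists y\, (\neg M(w,w) \land \neg C(y))) \land (\forall v1\, \neg M(v1,v1)) \land (\forall c\, \exists a\, (\neg M(c,a) \lor C(c)))
Extract every quantifier outward, since the variables are now distinct and don't occur free across branches:
  \exists w\, \exists y\, \forall v1\, \forall c\, \exists a\, (\neg M(w,w) \land \neg C(y) \land \neg M(v1,v1) \land (\neg M(c,a) \lor C(c)))

\exists w\, \exists y\, \forall v1\, \forall c\, \exists a\, (\neg M(w,w) \land \neg C(y) \land \neg M(v1,v1) \land (\neg M(c,a) \lor C(c)))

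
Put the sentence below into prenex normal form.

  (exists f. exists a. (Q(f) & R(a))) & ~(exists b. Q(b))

Drive negations inward (¬∀x A ≡ ∃x ¬A, ¬∃x A ≡ ∀x ¬A, De Morgan for ∧/∨):
  (exists f. exists a. (Q(f) & R(a))) & (forall b. ~Q(b))
Extract every quantifier outward, since the variables are now distinct and don't occur free across branches:
  exists f. exists a. forall b. (Q(f) & R(a) & ~Q(b))

exists f. exists a. forall b. (Q(f) & R(a) & ~Q(b))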